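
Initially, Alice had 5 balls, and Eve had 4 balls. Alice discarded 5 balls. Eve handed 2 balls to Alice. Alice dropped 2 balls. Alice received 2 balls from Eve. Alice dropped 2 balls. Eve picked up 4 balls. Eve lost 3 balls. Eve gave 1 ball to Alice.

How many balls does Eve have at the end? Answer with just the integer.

Answer: 0

Derivation:
Tracking counts step by step:
Start: Alice=5, Eve=4
Event 1 (Alice -5): Alice: 5 -> 0. State: Alice=0, Eve=4
Event 2 (Eve -> Alice, 2): Eve: 4 -> 2, Alice: 0 -> 2. State: Alice=2, Eve=2
Event 3 (Alice -2): Alice: 2 -> 0. State: Alice=0, Eve=2
Event 4 (Eve -> Alice, 2): Eve: 2 -> 0, Alice: 0 -> 2. State: Alice=2, Eve=0
Event 5 (Alice -2): Alice: 2 -> 0. State: Alice=0, Eve=0
Event 6 (Eve +4): Eve: 0 -> 4. State: Alice=0, Eve=4
Event 7 (Eve -3): Eve: 4 -> 1. State: Alice=0, Eve=1
Event 8 (Eve -> Alice, 1): Eve: 1 -> 0, Alice: 0 -> 1. State: Alice=1, Eve=0

Eve's final count: 0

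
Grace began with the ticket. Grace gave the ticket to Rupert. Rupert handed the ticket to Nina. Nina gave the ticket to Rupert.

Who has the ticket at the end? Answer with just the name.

Tracking the ticket through each event:
Start: Grace has the ticket.
After event 1: Rupert has the ticket.
After event 2: Nina has the ticket.
After event 3: Rupert has the ticket.

Answer: Rupert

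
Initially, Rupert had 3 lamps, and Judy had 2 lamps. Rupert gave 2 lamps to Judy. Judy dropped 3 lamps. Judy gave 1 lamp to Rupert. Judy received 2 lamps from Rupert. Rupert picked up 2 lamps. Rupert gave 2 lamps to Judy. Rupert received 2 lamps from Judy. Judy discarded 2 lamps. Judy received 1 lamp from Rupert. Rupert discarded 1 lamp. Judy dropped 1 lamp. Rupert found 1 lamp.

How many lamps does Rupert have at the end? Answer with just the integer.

Tracking counts step by step:
Start: Rupert=3, Judy=2
Event 1 (Rupert -> Judy, 2): Rupert: 3 -> 1, Judy: 2 -> 4. State: Rupert=1, Judy=4
Event 2 (Judy -3): Judy: 4 -> 1. State: Rupert=1, Judy=1
Event 3 (Judy -> Rupert, 1): Judy: 1 -> 0, Rupert: 1 -> 2. State: Rupert=2, Judy=0
Event 4 (Rupert -> Judy, 2): Rupert: 2 -> 0, Judy: 0 -> 2. State: Rupert=0, Judy=2
Event 5 (Rupert +2): Rupert: 0 -> 2. State: Rupert=2, Judy=2
Event 6 (Rupert -> Judy, 2): Rupert: 2 -> 0, Judy: 2 -> 4. State: Rupert=0, Judy=4
Event 7 (Judy -> Rupert, 2): Judy: 4 -> 2, Rupert: 0 -> 2. State: Rupert=2, Judy=2
Event 8 (Judy -2): Judy: 2 -> 0. State: Rupert=2, Judy=0
Event 9 (Rupert -> Judy, 1): Rupert: 2 -> 1, Judy: 0 -> 1. State: Rupert=1, Judy=1
Event 10 (Rupert -1): Rupert: 1 -> 0. State: Rupert=0, Judy=1
Event 11 (Judy -1): Judy: 1 -> 0. State: Rupert=0, Judy=0
Event 12 (Rupert +1): Rupert: 0 -> 1. State: Rupert=1, Judy=0

Rupert's final count: 1

Answer: 1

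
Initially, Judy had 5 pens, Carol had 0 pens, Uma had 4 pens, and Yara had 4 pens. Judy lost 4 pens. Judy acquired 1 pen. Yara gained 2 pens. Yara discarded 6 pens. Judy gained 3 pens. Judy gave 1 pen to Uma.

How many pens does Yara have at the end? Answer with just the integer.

Answer: 0

Derivation:
Tracking counts step by step:
Start: Judy=5, Carol=0, Uma=4, Yara=4
Event 1 (Judy -4): Judy: 5 -> 1. State: Judy=1, Carol=0, Uma=4, Yara=4
Event 2 (Judy +1): Judy: 1 -> 2. State: Judy=2, Carol=0, Uma=4, Yara=4
Event 3 (Yara +2): Yara: 4 -> 6. State: Judy=2, Carol=0, Uma=4, Yara=6
Event 4 (Yara -6): Yara: 6 -> 0. State: Judy=2, Carol=0, Uma=4, Yara=0
Event 5 (Judy +3): Judy: 2 -> 5. State: Judy=5, Carol=0, Uma=4, Yara=0
Event 6 (Judy -> Uma, 1): Judy: 5 -> 4, Uma: 4 -> 5. State: Judy=4, Carol=0, Uma=5, Yara=0

Yara's final count: 0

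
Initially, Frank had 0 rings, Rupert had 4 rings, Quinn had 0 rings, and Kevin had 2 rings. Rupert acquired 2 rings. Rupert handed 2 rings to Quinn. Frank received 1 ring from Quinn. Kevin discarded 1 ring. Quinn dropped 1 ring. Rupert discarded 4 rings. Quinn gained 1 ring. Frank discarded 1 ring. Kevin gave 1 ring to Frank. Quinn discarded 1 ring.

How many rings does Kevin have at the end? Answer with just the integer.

Answer: 0

Derivation:
Tracking counts step by step:
Start: Frank=0, Rupert=4, Quinn=0, Kevin=2
Event 1 (Rupert +2): Rupert: 4 -> 6. State: Frank=0, Rupert=6, Quinn=0, Kevin=2
Event 2 (Rupert -> Quinn, 2): Rupert: 6 -> 4, Quinn: 0 -> 2. State: Frank=0, Rupert=4, Quinn=2, Kevin=2
Event 3 (Quinn -> Frank, 1): Quinn: 2 -> 1, Frank: 0 -> 1. State: Frank=1, Rupert=4, Quinn=1, Kevin=2
Event 4 (Kevin -1): Kevin: 2 -> 1. State: Frank=1, Rupert=4, Quinn=1, Kevin=1
Event 5 (Quinn -1): Quinn: 1 -> 0. State: Frank=1, Rupert=4, Quinn=0, Kevin=1
Event 6 (Rupert -4): Rupert: 4 -> 0. State: Frank=1, Rupert=0, Quinn=0, Kevin=1
Event 7 (Quinn +1): Quinn: 0 -> 1. State: Frank=1, Rupert=0, Quinn=1, Kevin=1
Event 8 (Frank -1): Frank: 1 -> 0. State: Frank=0, Rupert=0, Quinn=1, Kevin=1
Event 9 (Kevin -> Frank, 1): Kevin: 1 -> 0, Frank: 0 -> 1. State: Frank=1, Rupert=0, Quinn=1, Kevin=0
Event 10 (Quinn -1): Quinn: 1 -> 0. State: Frank=1, Rupert=0, Quinn=0, Kevin=0

Kevin's final count: 0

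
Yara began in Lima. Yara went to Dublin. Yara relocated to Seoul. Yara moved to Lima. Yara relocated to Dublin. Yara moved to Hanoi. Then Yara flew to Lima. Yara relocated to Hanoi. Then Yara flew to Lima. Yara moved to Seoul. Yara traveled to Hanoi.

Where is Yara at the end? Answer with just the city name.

Tracking Yara's location:
Start: Yara is in Lima.
After move 1: Lima -> Dublin. Yara is in Dublin.
After move 2: Dublin -> Seoul. Yara is in Seoul.
After move 3: Seoul -> Lima. Yara is in Lima.
After move 4: Lima -> Dublin. Yara is in Dublin.
After move 5: Dublin -> Hanoi. Yara is in Hanoi.
After move 6: Hanoi -> Lima. Yara is in Lima.
After move 7: Lima -> Hanoi. Yara is in Hanoi.
After move 8: Hanoi -> Lima. Yara is in Lima.
After move 9: Lima -> Seoul. Yara is in Seoul.
After move 10: Seoul -> Hanoi. Yara is in Hanoi.

Answer: Hanoi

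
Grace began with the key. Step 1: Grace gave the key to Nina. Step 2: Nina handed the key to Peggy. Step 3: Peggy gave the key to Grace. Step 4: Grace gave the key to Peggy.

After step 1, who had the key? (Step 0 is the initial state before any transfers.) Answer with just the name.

Tracking the key holder through step 1:
After step 0 (start): Grace
After step 1: Nina

At step 1, the holder is Nina.

Answer: Nina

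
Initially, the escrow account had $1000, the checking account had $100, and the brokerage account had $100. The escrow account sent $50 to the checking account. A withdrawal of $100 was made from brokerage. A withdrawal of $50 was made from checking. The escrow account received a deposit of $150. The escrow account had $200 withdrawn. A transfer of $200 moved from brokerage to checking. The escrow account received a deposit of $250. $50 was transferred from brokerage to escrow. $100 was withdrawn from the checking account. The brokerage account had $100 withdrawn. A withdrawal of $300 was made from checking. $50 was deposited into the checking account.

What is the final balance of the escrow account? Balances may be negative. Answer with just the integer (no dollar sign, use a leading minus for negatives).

Tracking account balances step by step:
Start: escrow=1000, checking=100, brokerage=100
Event 1 (transfer 50 escrow -> checking): escrow: 1000 - 50 = 950, checking: 100 + 50 = 150. Balances: escrow=950, checking=150, brokerage=100
Event 2 (withdraw 100 from brokerage): brokerage: 100 - 100 = 0. Balances: escrow=950, checking=150, brokerage=0
Event 3 (withdraw 50 from checking): checking: 150 - 50 = 100. Balances: escrow=950, checking=100, brokerage=0
Event 4 (deposit 150 to escrow): escrow: 950 + 150 = 1100. Balances: escrow=1100, checking=100, brokerage=0
Event 5 (withdraw 200 from escrow): escrow: 1100 - 200 = 900. Balances: escrow=900, checking=100, brokerage=0
Event 6 (transfer 200 brokerage -> checking): brokerage: 0 - 200 = -200, checking: 100 + 200 = 300. Balances: escrow=900, checking=300, brokerage=-200
Event 7 (deposit 250 to escrow): escrow: 900 + 250 = 1150. Balances: escrow=1150, checking=300, brokerage=-200
Event 8 (transfer 50 brokerage -> escrow): brokerage: -200 - 50 = -250, escrow: 1150 + 50 = 1200. Balances: escrow=1200, checking=300, brokerage=-250
Event 9 (withdraw 100 from checking): checking: 300 - 100 = 200. Balances: escrow=1200, checking=200, brokerage=-250
Event 10 (withdraw 100 from brokerage): brokerage: -250 - 100 = -350. Balances: escrow=1200, checking=200, brokerage=-350
Event 11 (withdraw 300 from checking): checking: 200 - 300 = -100. Balances: escrow=1200, checking=-100, brokerage=-350
Event 12 (deposit 50 to checking): checking: -100 + 50 = -50. Balances: escrow=1200, checking=-50, brokerage=-350

Final balance of escrow: 1200

Answer: 1200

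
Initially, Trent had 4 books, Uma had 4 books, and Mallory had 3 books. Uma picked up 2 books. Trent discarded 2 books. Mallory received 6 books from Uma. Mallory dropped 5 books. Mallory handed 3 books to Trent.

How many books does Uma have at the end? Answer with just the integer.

Answer: 0

Derivation:
Tracking counts step by step:
Start: Trent=4, Uma=4, Mallory=3
Event 1 (Uma +2): Uma: 4 -> 6. State: Trent=4, Uma=6, Mallory=3
Event 2 (Trent -2): Trent: 4 -> 2. State: Trent=2, Uma=6, Mallory=3
Event 3 (Uma -> Mallory, 6): Uma: 6 -> 0, Mallory: 3 -> 9. State: Trent=2, Uma=0, Mallory=9
Event 4 (Mallory -5): Mallory: 9 -> 4. State: Trent=2, Uma=0, Mallory=4
Event 5 (Mallory -> Trent, 3): Mallory: 4 -> 1, Trent: 2 -> 5. State: Trent=5, Uma=0, Mallory=1

Uma's final count: 0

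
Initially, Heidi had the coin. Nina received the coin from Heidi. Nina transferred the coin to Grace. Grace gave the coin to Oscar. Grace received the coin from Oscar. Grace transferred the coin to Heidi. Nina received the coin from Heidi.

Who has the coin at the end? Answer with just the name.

Tracking the coin through each event:
Start: Heidi has the coin.
After event 1: Nina has the coin.
After event 2: Grace has the coin.
After event 3: Oscar has the coin.
After event 4: Grace has the coin.
After event 5: Heidi has the coin.
After event 6: Nina has the coin.

Answer: Nina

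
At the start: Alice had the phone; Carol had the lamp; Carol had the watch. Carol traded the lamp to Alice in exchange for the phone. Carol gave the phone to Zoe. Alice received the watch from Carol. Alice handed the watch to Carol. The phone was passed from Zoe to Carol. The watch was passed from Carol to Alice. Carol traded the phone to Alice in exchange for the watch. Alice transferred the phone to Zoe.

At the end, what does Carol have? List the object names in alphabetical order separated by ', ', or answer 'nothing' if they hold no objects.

Tracking all object holders:
Start: phone:Alice, lamp:Carol, watch:Carol
Event 1 (swap lamp<->phone: now lamp:Alice, phone:Carol). State: phone:Carol, lamp:Alice, watch:Carol
Event 2 (give phone: Carol -> Zoe). State: phone:Zoe, lamp:Alice, watch:Carol
Event 3 (give watch: Carol -> Alice). State: phone:Zoe, lamp:Alice, watch:Alice
Event 4 (give watch: Alice -> Carol). State: phone:Zoe, lamp:Alice, watch:Carol
Event 5 (give phone: Zoe -> Carol). State: phone:Carol, lamp:Alice, watch:Carol
Event 6 (give watch: Carol -> Alice). State: phone:Carol, lamp:Alice, watch:Alice
Event 7 (swap phone<->watch: now phone:Alice, watch:Carol). State: phone:Alice, lamp:Alice, watch:Carol
Event 8 (give phone: Alice -> Zoe). State: phone:Zoe, lamp:Alice, watch:Carol

Final state: phone:Zoe, lamp:Alice, watch:Carol
Carol holds: watch.

Answer: watch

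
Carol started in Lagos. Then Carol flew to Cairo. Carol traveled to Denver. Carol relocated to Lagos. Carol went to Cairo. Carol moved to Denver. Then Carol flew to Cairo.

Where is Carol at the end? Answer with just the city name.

Tracking Carol's location:
Start: Carol is in Lagos.
After move 1: Lagos -> Cairo. Carol is in Cairo.
After move 2: Cairo -> Denver. Carol is in Denver.
After move 3: Denver -> Lagos. Carol is in Lagos.
After move 4: Lagos -> Cairo. Carol is in Cairo.
After move 5: Cairo -> Denver. Carol is in Denver.
After move 6: Denver -> Cairo. Carol is in Cairo.

Answer: Cairo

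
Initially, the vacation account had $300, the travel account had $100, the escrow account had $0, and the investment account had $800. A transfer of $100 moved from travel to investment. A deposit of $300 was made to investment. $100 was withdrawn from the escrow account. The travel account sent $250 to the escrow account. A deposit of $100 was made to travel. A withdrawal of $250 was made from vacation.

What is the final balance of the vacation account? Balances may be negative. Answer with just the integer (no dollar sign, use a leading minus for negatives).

Answer: 50

Derivation:
Tracking account balances step by step:
Start: vacation=300, travel=100, escrow=0, investment=800
Event 1 (transfer 100 travel -> investment): travel: 100 - 100 = 0, investment: 800 + 100 = 900. Balances: vacation=300, travel=0, escrow=0, investment=900
Event 2 (deposit 300 to investment): investment: 900 + 300 = 1200. Balances: vacation=300, travel=0, escrow=0, investment=1200
Event 3 (withdraw 100 from escrow): escrow: 0 - 100 = -100. Balances: vacation=300, travel=0, escrow=-100, investment=1200
Event 4 (transfer 250 travel -> escrow): travel: 0 - 250 = -250, escrow: -100 + 250 = 150. Balances: vacation=300, travel=-250, escrow=150, investment=1200
Event 5 (deposit 100 to travel): travel: -250 + 100 = -150. Balances: vacation=300, travel=-150, escrow=150, investment=1200
Event 6 (withdraw 250 from vacation): vacation: 300 - 250 = 50. Balances: vacation=50, travel=-150, escrow=150, investment=1200

Final balance of vacation: 50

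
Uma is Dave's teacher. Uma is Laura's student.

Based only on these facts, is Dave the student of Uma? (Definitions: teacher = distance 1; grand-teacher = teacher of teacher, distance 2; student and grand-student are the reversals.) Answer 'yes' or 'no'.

Answer: yes

Derivation:
Reconstructing the teacher chain from the given facts:
  Laura -> Uma -> Dave
(each arrow means 'teacher of the next')
Positions in the chain (0 = top):
  position of Laura: 0
  position of Uma: 1
  position of Dave: 2

Dave is at position 2, Uma is at position 1; signed distance (j - i) = -1.
'student' requires j - i = -1. Actual distance is -1, so the relation HOLDS.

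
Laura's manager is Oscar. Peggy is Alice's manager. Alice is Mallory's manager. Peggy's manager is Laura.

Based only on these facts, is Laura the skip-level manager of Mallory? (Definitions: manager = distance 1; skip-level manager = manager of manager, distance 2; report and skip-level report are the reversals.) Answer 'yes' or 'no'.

Reconstructing the manager chain from the given facts:
  Oscar -> Laura -> Peggy -> Alice -> Mallory
(each arrow means 'manager of the next')
Positions in the chain (0 = top):
  position of Oscar: 0
  position of Laura: 1
  position of Peggy: 2
  position of Alice: 3
  position of Mallory: 4

Laura is at position 1, Mallory is at position 4; signed distance (j - i) = 3.
'skip-level manager' requires j - i = 2. Actual distance is 3, so the relation does NOT hold.

Answer: no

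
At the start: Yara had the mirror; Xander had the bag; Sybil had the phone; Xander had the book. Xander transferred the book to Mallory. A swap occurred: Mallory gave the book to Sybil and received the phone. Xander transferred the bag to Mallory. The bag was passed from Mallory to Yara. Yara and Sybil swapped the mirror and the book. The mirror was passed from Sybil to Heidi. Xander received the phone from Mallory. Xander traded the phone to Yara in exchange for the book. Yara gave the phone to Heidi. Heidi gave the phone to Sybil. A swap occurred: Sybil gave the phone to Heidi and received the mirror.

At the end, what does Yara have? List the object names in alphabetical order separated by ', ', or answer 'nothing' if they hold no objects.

Answer: bag

Derivation:
Tracking all object holders:
Start: mirror:Yara, bag:Xander, phone:Sybil, book:Xander
Event 1 (give book: Xander -> Mallory). State: mirror:Yara, bag:Xander, phone:Sybil, book:Mallory
Event 2 (swap book<->phone: now book:Sybil, phone:Mallory). State: mirror:Yara, bag:Xander, phone:Mallory, book:Sybil
Event 3 (give bag: Xander -> Mallory). State: mirror:Yara, bag:Mallory, phone:Mallory, book:Sybil
Event 4 (give bag: Mallory -> Yara). State: mirror:Yara, bag:Yara, phone:Mallory, book:Sybil
Event 5 (swap mirror<->book: now mirror:Sybil, book:Yara). State: mirror:Sybil, bag:Yara, phone:Mallory, book:Yara
Event 6 (give mirror: Sybil -> Heidi). State: mirror:Heidi, bag:Yara, phone:Mallory, book:Yara
Event 7 (give phone: Mallory -> Xander). State: mirror:Heidi, bag:Yara, phone:Xander, book:Yara
Event 8 (swap phone<->book: now phone:Yara, book:Xander). State: mirror:Heidi, bag:Yara, phone:Yara, book:Xander
Event 9 (give phone: Yara -> Heidi). State: mirror:Heidi, bag:Yara, phone:Heidi, book:Xander
Event 10 (give phone: Heidi -> Sybil). State: mirror:Heidi, bag:Yara, phone:Sybil, book:Xander
Event 11 (swap phone<->mirror: now phone:Heidi, mirror:Sybil). State: mirror:Sybil, bag:Yara, phone:Heidi, book:Xander

Final state: mirror:Sybil, bag:Yara, phone:Heidi, book:Xander
Yara holds: bag.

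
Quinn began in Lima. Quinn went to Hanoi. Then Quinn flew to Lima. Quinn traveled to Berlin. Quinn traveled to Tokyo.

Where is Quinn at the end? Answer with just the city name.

Answer: Tokyo

Derivation:
Tracking Quinn's location:
Start: Quinn is in Lima.
After move 1: Lima -> Hanoi. Quinn is in Hanoi.
After move 2: Hanoi -> Lima. Quinn is in Lima.
After move 3: Lima -> Berlin. Quinn is in Berlin.
After move 4: Berlin -> Tokyo. Quinn is in Tokyo.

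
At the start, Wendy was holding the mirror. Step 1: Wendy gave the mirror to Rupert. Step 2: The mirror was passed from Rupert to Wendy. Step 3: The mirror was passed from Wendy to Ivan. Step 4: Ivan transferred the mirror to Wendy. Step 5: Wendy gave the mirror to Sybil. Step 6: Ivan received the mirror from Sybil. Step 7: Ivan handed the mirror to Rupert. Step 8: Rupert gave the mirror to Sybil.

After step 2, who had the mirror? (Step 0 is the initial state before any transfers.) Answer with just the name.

Tracking the mirror holder through step 2:
After step 0 (start): Wendy
After step 1: Rupert
After step 2: Wendy

At step 2, the holder is Wendy.

Answer: Wendy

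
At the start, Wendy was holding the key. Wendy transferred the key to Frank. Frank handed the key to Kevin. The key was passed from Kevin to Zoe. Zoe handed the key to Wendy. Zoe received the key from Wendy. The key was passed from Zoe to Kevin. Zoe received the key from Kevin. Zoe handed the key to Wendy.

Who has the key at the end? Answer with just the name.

Tracking the key through each event:
Start: Wendy has the key.
After event 1: Frank has the key.
After event 2: Kevin has the key.
After event 3: Zoe has the key.
After event 4: Wendy has the key.
After event 5: Zoe has the key.
After event 6: Kevin has the key.
After event 7: Zoe has the key.
After event 8: Wendy has the key.

Answer: Wendy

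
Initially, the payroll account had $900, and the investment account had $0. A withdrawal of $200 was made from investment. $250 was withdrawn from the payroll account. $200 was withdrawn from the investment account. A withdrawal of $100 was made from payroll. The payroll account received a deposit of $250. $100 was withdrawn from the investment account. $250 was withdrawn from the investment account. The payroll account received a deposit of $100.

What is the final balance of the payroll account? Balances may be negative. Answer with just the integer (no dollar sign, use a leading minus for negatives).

Tracking account balances step by step:
Start: payroll=900, investment=0
Event 1 (withdraw 200 from investment): investment: 0 - 200 = -200. Balances: payroll=900, investment=-200
Event 2 (withdraw 250 from payroll): payroll: 900 - 250 = 650. Balances: payroll=650, investment=-200
Event 3 (withdraw 200 from investment): investment: -200 - 200 = -400. Balances: payroll=650, investment=-400
Event 4 (withdraw 100 from payroll): payroll: 650 - 100 = 550. Balances: payroll=550, investment=-400
Event 5 (deposit 250 to payroll): payroll: 550 + 250 = 800. Balances: payroll=800, investment=-400
Event 6 (withdraw 100 from investment): investment: -400 - 100 = -500. Balances: payroll=800, investment=-500
Event 7 (withdraw 250 from investment): investment: -500 - 250 = -750. Balances: payroll=800, investment=-750
Event 8 (deposit 100 to payroll): payroll: 800 + 100 = 900. Balances: payroll=900, investment=-750

Final balance of payroll: 900

Answer: 900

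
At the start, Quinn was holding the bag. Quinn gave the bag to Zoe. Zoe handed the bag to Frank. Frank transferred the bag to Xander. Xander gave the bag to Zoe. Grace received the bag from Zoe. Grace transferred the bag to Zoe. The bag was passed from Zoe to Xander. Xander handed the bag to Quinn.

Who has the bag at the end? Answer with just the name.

Tracking the bag through each event:
Start: Quinn has the bag.
After event 1: Zoe has the bag.
After event 2: Frank has the bag.
After event 3: Xander has the bag.
After event 4: Zoe has the bag.
After event 5: Grace has the bag.
After event 6: Zoe has the bag.
After event 7: Xander has the bag.
After event 8: Quinn has the bag.

Answer: Quinn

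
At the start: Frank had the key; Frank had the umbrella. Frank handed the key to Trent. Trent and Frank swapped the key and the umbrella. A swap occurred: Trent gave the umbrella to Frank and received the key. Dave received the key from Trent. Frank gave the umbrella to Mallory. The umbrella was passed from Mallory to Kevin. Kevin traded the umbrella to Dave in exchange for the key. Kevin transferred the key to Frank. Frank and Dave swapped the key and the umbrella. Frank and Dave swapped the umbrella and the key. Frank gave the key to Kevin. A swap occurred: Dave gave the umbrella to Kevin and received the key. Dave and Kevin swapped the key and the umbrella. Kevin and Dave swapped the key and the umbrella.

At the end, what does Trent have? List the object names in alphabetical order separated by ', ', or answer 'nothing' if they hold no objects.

Tracking all object holders:
Start: key:Frank, umbrella:Frank
Event 1 (give key: Frank -> Trent). State: key:Trent, umbrella:Frank
Event 2 (swap key<->umbrella: now key:Frank, umbrella:Trent). State: key:Frank, umbrella:Trent
Event 3 (swap umbrella<->key: now umbrella:Frank, key:Trent). State: key:Trent, umbrella:Frank
Event 4 (give key: Trent -> Dave). State: key:Dave, umbrella:Frank
Event 5 (give umbrella: Frank -> Mallory). State: key:Dave, umbrella:Mallory
Event 6 (give umbrella: Mallory -> Kevin). State: key:Dave, umbrella:Kevin
Event 7 (swap umbrella<->key: now umbrella:Dave, key:Kevin). State: key:Kevin, umbrella:Dave
Event 8 (give key: Kevin -> Frank). State: key:Frank, umbrella:Dave
Event 9 (swap key<->umbrella: now key:Dave, umbrella:Frank). State: key:Dave, umbrella:Frank
Event 10 (swap umbrella<->key: now umbrella:Dave, key:Frank). State: key:Frank, umbrella:Dave
Event 11 (give key: Frank -> Kevin). State: key:Kevin, umbrella:Dave
Event 12 (swap umbrella<->key: now umbrella:Kevin, key:Dave). State: key:Dave, umbrella:Kevin
Event 13 (swap key<->umbrella: now key:Kevin, umbrella:Dave). State: key:Kevin, umbrella:Dave
Event 14 (swap key<->umbrella: now key:Dave, umbrella:Kevin). State: key:Dave, umbrella:Kevin

Final state: key:Dave, umbrella:Kevin
Trent holds: (nothing).

Answer: nothing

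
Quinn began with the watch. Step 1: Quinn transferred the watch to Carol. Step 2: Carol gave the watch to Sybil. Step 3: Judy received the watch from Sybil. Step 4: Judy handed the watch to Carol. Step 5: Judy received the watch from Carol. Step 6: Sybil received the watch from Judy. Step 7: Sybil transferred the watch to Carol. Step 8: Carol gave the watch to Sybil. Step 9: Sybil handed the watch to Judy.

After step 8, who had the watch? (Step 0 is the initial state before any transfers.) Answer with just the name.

Answer: Sybil

Derivation:
Tracking the watch holder through step 8:
After step 0 (start): Quinn
After step 1: Carol
After step 2: Sybil
After step 3: Judy
After step 4: Carol
After step 5: Judy
After step 6: Sybil
After step 7: Carol
After step 8: Sybil

At step 8, the holder is Sybil.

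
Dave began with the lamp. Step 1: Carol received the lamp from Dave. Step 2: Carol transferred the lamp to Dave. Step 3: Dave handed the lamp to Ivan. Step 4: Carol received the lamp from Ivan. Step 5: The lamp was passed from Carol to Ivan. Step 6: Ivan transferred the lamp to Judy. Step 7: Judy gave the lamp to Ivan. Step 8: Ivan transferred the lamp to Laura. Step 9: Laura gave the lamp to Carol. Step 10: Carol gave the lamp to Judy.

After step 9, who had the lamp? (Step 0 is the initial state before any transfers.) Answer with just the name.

Tracking the lamp holder through step 9:
After step 0 (start): Dave
After step 1: Carol
After step 2: Dave
After step 3: Ivan
After step 4: Carol
After step 5: Ivan
After step 6: Judy
After step 7: Ivan
After step 8: Laura
After step 9: Carol

At step 9, the holder is Carol.

Answer: Carol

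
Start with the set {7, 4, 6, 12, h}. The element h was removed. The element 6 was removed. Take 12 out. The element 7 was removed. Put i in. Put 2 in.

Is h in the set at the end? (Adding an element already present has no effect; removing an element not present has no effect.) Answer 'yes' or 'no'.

Tracking the set through each operation:
Start: {12, 4, 6, 7, h}
Event 1 (remove h): removed. Set: {12, 4, 6, 7}
Event 2 (remove 6): removed. Set: {12, 4, 7}
Event 3 (remove 12): removed. Set: {4, 7}
Event 4 (remove 7): removed. Set: {4}
Event 5 (add i): added. Set: {4, i}
Event 6 (add 2): added. Set: {2, 4, i}

Final set: {2, 4, i} (size 3)
h is NOT in the final set.

Answer: no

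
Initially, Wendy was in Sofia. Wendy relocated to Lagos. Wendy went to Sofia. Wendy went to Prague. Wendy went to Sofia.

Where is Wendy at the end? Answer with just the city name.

Tracking Wendy's location:
Start: Wendy is in Sofia.
After move 1: Sofia -> Lagos. Wendy is in Lagos.
After move 2: Lagos -> Sofia. Wendy is in Sofia.
After move 3: Sofia -> Prague. Wendy is in Prague.
After move 4: Prague -> Sofia. Wendy is in Sofia.

Answer: Sofia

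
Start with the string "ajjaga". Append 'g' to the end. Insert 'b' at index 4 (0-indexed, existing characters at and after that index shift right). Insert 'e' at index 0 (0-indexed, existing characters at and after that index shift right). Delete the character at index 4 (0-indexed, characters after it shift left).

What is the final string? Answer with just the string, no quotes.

Applying each edit step by step:
Start: "ajjaga"
Op 1 (append 'g'): "ajjaga" -> "ajjagag"
Op 2 (insert 'b' at idx 4): "ajjagag" -> "ajjabgag"
Op 3 (insert 'e' at idx 0): "ajjabgag" -> "eajjabgag"
Op 4 (delete idx 4 = 'a'): "eajjabgag" -> "eajjbgag"

Answer: eajjbgag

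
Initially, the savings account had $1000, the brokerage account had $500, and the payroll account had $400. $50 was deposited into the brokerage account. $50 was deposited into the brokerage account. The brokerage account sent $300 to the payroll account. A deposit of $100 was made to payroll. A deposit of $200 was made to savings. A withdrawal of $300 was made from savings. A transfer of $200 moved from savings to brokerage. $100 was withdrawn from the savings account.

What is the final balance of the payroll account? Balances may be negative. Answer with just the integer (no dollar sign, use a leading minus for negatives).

Answer: 800

Derivation:
Tracking account balances step by step:
Start: savings=1000, brokerage=500, payroll=400
Event 1 (deposit 50 to brokerage): brokerage: 500 + 50 = 550. Balances: savings=1000, brokerage=550, payroll=400
Event 2 (deposit 50 to brokerage): brokerage: 550 + 50 = 600. Balances: savings=1000, brokerage=600, payroll=400
Event 3 (transfer 300 brokerage -> payroll): brokerage: 600 - 300 = 300, payroll: 400 + 300 = 700. Balances: savings=1000, brokerage=300, payroll=700
Event 4 (deposit 100 to payroll): payroll: 700 + 100 = 800. Balances: savings=1000, brokerage=300, payroll=800
Event 5 (deposit 200 to savings): savings: 1000 + 200 = 1200. Balances: savings=1200, brokerage=300, payroll=800
Event 6 (withdraw 300 from savings): savings: 1200 - 300 = 900. Balances: savings=900, brokerage=300, payroll=800
Event 7 (transfer 200 savings -> brokerage): savings: 900 - 200 = 700, brokerage: 300 + 200 = 500. Balances: savings=700, brokerage=500, payroll=800
Event 8 (withdraw 100 from savings): savings: 700 - 100 = 600. Balances: savings=600, brokerage=500, payroll=800

Final balance of payroll: 800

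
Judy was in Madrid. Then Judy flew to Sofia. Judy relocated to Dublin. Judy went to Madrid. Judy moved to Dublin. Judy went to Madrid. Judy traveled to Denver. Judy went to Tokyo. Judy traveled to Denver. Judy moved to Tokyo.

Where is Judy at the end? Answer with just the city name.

Answer: Tokyo

Derivation:
Tracking Judy's location:
Start: Judy is in Madrid.
After move 1: Madrid -> Sofia. Judy is in Sofia.
After move 2: Sofia -> Dublin. Judy is in Dublin.
After move 3: Dublin -> Madrid. Judy is in Madrid.
After move 4: Madrid -> Dublin. Judy is in Dublin.
After move 5: Dublin -> Madrid. Judy is in Madrid.
After move 6: Madrid -> Denver. Judy is in Denver.
After move 7: Denver -> Tokyo. Judy is in Tokyo.
After move 8: Tokyo -> Denver. Judy is in Denver.
After move 9: Denver -> Tokyo. Judy is in Tokyo.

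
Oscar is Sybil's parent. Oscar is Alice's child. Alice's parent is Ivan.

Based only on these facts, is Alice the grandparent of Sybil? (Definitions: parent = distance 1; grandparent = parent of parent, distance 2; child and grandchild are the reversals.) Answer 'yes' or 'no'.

Answer: yes

Derivation:
Reconstructing the parent chain from the given facts:
  Ivan -> Alice -> Oscar -> Sybil
(each arrow means 'parent of the next')
Positions in the chain (0 = top):
  position of Ivan: 0
  position of Alice: 1
  position of Oscar: 2
  position of Sybil: 3

Alice is at position 1, Sybil is at position 3; signed distance (j - i) = 2.
'grandparent' requires j - i = 2. Actual distance is 2, so the relation HOLDS.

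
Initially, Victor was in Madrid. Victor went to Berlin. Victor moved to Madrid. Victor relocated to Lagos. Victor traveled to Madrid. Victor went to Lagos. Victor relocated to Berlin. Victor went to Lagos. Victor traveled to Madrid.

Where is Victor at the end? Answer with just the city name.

Answer: Madrid

Derivation:
Tracking Victor's location:
Start: Victor is in Madrid.
After move 1: Madrid -> Berlin. Victor is in Berlin.
After move 2: Berlin -> Madrid. Victor is in Madrid.
After move 3: Madrid -> Lagos. Victor is in Lagos.
After move 4: Lagos -> Madrid. Victor is in Madrid.
After move 5: Madrid -> Lagos. Victor is in Lagos.
After move 6: Lagos -> Berlin. Victor is in Berlin.
After move 7: Berlin -> Lagos. Victor is in Lagos.
After move 8: Lagos -> Madrid. Victor is in Madrid.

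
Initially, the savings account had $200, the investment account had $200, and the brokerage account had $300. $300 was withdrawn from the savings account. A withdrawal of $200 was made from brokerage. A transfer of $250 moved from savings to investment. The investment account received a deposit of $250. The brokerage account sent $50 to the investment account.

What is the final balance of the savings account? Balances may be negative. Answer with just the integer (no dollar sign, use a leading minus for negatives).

Tracking account balances step by step:
Start: savings=200, investment=200, brokerage=300
Event 1 (withdraw 300 from savings): savings: 200 - 300 = -100. Balances: savings=-100, investment=200, brokerage=300
Event 2 (withdraw 200 from brokerage): brokerage: 300 - 200 = 100. Balances: savings=-100, investment=200, brokerage=100
Event 3 (transfer 250 savings -> investment): savings: -100 - 250 = -350, investment: 200 + 250 = 450. Balances: savings=-350, investment=450, brokerage=100
Event 4 (deposit 250 to investment): investment: 450 + 250 = 700. Balances: savings=-350, investment=700, brokerage=100
Event 5 (transfer 50 brokerage -> investment): brokerage: 100 - 50 = 50, investment: 700 + 50 = 750. Balances: savings=-350, investment=750, brokerage=50

Final balance of savings: -350

Answer: -350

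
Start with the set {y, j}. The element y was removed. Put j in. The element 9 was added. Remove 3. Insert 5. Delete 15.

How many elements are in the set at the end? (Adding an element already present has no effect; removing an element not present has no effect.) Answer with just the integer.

Tracking the set through each operation:
Start: {j, y}
Event 1 (remove y): removed. Set: {j}
Event 2 (add j): already present, no change. Set: {j}
Event 3 (add 9): added. Set: {9, j}
Event 4 (remove 3): not present, no change. Set: {9, j}
Event 5 (add 5): added. Set: {5, 9, j}
Event 6 (remove 15): not present, no change. Set: {5, 9, j}

Final set: {5, 9, j} (size 3)

Answer: 3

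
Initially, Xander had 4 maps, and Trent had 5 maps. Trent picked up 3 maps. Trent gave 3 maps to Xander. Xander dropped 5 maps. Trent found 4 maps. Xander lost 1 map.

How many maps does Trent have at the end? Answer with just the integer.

Answer: 9

Derivation:
Tracking counts step by step:
Start: Xander=4, Trent=5
Event 1 (Trent +3): Trent: 5 -> 8. State: Xander=4, Trent=8
Event 2 (Trent -> Xander, 3): Trent: 8 -> 5, Xander: 4 -> 7. State: Xander=7, Trent=5
Event 3 (Xander -5): Xander: 7 -> 2. State: Xander=2, Trent=5
Event 4 (Trent +4): Trent: 5 -> 9. State: Xander=2, Trent=9
Event 5 (Xander -1): Xander: 2 -> 1. State: Xander=1, Trent=9

Trent's final count: 9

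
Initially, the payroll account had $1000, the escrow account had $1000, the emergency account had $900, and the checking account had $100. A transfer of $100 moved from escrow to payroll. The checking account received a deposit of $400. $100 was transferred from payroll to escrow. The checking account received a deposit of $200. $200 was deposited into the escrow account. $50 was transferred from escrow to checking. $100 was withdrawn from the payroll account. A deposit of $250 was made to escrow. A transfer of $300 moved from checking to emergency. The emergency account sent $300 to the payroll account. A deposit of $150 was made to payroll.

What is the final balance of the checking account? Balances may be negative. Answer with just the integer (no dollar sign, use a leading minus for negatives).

Answer: 450

Derivation:
Tracking account balances step by step:
Start: payroll=1000, escrow=1000, emergency=900, checking=100
Event 1 (transfer 100 escrow -> payroll): escrow: 1000 - 100 = 900, payroll: 1000 + 100 = 1100. Balances: payroll=1100, escrow=900, emergency=900, checking=100
Event 2 (deposit 400 to checking): checking: 100 + 400 = 500. Balances: payroll=1100, escrow=900, emergency=900, checking=500
Event 3 (transfer 100 payroll -> escrow): payroll: 1100 - 100 = 1000, escrow: 900 + 100 = 1000. Balances: payroll=1000, escrow=1000, emergency=900, checking=500
Event 4 (deposit 200 to checking): checking: 500 + 200 = 700. Balances: payroll=1000, escrow=1000, emergency=900, checking=700
Event 5 (deposit 200 to escrow): escrow: 1000 + 200 = 1200. Balances: payroll=1000, escrow=1200, emergency=900, checking=700
Event 6 (transfer 50 escrow -> checking): escrow: 1200 - 50 = 1150, checking: 700 + 50 = 750. Balances: payroll=1000, escrow=1150, emergency=900, checking=750
Event 7 (withdraw 100 from payroll): payroll: 1000 - 100 = 900. Balances: payroll=900, escrow=1150, emergency=900, checking=750
Event 8 (deposit 250 to escrow): escrow: 1150 + 250 = 1400. Balances: payroll=900, escrow=1400, emergency=900, checking=750
Event 9 (transfer 300 checking -> emergency): checking: 750 - 300 = 450, emergency: 900 + 300 = 1200. Balances: payroll=900, escrow=1400, emergency=1200, checking=450
Event 10 (transfer 300 emergency -> payroll): emergency: 1200 - 300 = 900, payroll: 900 + 300 = 1200. Balances: payroll=1200, escrow=1400, emergency=900, checking=450
Event 11 (deposit 150 to payroll): payroll: 1200 + 150 = 1350. Balances: payroll=1350, escrow=1400, emergency=900, checking=450

Final balance of checking: 450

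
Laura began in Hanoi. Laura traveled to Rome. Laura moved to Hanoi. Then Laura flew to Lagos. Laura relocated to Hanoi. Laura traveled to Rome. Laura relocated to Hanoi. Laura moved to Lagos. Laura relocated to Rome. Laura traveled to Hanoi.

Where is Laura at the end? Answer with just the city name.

Tracking Laura's location:
Start: Laura is in Hanoi.
After move 1: Hanoi -> Rome. Laura is in Rome.
After move 2: Rome -> Hanoi. Laura is in Hanoi.
After move 3: Hanoi -> Lagos. Laura is in Lagos.
After move 4: Lagos -> Hanoi. Laura is in Hanoi.
After move 5: Hanoi -> Rome. Laura is in Rome.
After move 6: Rome -> Hanoi. Laura is in Hanoi.
After move 7: Hanoi -> Lagos. Laura is in Lagos.
After move 8: Lagos -> Rome. Laura is in Rome.
After move 9: Rome -> Hanoi. Laura is in Hanoi.

Answer: Hanoi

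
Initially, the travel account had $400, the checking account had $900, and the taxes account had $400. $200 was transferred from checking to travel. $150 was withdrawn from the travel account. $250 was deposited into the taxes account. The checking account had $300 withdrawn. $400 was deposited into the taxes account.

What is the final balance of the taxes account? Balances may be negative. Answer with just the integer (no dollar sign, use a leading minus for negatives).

Answer: 1050

Derivation:
Tracking account balances step by step:
Start: travel=400, checking=900, taxes=400
Event 1 (transfer 200 checking -> travel): checking: 900 - 200 = 700, travel: 400 + 200 = 600. Balances: travel=600, checking=700, taxes=400
Event 2 (withdraw 150 from travel): travel: 600 - 150 = 450. Balances: travel=450, checking=700, taxes=400
Event 3 (deposit 250 to taxes): taxes: 400 + 250 = 650. Balances: travel=450, checking=700, taxes=650
Event 4 (withdraw 300 from checking): checking: 700 - 300 = 400. Balances: travel=450, checking=400, taxes=650
Event 5 (deposit 400 to taxes): taxes: 650 + 400 = 1050. Balances: travel=450, checking=400, taxes=1050

Final balance of taxes: 1050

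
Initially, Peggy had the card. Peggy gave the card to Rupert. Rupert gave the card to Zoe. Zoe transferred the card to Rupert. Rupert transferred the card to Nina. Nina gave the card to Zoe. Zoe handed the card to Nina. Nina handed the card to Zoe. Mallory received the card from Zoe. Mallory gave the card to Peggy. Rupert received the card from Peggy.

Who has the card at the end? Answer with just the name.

Tracking the card through each event:
Start: Peggy has the card.
After event 1: Rupert has the card.
After event 2: Zoe has the card.
After event 3: Rupert has the card.
After event 4: Nina has the card.
After event 5: Zoe has the card.
After event 6: Nina has the card.
After event 7: Zoe has the card.
After event 8: Mallory has the card.
After event 9: Peggy has the card.
After event 10: Rupert has the card.

Answer: Rupert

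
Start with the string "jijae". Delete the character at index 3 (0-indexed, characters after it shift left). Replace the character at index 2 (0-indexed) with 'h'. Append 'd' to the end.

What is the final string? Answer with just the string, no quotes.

Answer: jihed

Derivation:
Applying each edit step by step:
Start: "jijae"
Op 1 (delete idx 3 = 'a'): "jijae" -> "jije"
Op 2 (replace idx 2: 'j' -> 'h'): "jije" -> "jihe"
Op 3 (append 'd'): "jihe" -> "jihed"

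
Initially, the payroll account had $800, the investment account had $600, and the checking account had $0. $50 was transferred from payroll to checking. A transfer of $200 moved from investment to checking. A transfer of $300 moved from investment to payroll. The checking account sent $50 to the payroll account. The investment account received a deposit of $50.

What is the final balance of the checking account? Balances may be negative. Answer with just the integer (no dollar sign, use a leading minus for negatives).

Tracking account balances step by step:
Start: payroll=800, investment=600, checking=0
Event 1 (transfer 50 payroll -> checking): payroll: 800 - 50 = 750, checking: 0 + 50 = 50. Balances: payroll=750, investment=600, checking=50
Event 2 (transfer 200 investment -> checking): investment: 600 - 200 = 400, checking: 50 + 200 = 250. Balances: payroll=750, investment=400, checking=250
Event 3 (transfer 300 investment -> payroll): investment: 400 - 300 = 100, payroll: 750 + 300 = 1050. Balances: payroll=1050, investment=100, checking=250
Event 4 (transfer 50 checking -> payroll): checking: 250 - 50 = 200, payroll: 1050 + 50 = 1100. Balances: payroll=1100, investment=100, checking=200
Event 5 (deposit 50 to investment): investment: 100 + 50 = 150. Balances: payroll=1100, investment=150, checking=200

Final balance of checking: 200

Answer: 200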